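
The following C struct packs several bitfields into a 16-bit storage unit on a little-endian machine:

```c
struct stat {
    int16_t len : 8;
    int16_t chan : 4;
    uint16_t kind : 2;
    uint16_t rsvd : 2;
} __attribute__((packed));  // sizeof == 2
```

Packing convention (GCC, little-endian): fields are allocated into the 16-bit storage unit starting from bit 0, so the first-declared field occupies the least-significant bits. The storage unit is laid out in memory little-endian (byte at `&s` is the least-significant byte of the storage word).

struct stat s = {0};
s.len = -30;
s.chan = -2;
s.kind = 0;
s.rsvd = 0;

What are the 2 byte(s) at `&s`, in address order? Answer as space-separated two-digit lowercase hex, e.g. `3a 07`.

e2 0e

len (8b) val=-30 bits=0xe2 at bit 0: 0x00e2
chan (4b) val=-2 bits=0xe at bit 8: 0x0ee2
kind (2b) val=0 bits=0x0 at bit 12: 0x0ee2
rsvd (2b) val=0 bits=0x0 at bit 14: 0x0ee2
word = 0x0ee2 → little-endian bytes:
  [0]=0xe2  [1]=0x0e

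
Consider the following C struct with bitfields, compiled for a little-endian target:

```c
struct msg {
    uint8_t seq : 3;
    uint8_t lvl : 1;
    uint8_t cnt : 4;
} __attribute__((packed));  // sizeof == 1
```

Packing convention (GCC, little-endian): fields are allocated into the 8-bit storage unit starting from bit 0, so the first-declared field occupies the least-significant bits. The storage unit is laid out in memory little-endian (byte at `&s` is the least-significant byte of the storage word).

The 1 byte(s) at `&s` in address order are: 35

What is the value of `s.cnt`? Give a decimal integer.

3

[0]=0x35 (little-endian) → word 0x35
seq:3 @ bit 0 → (0x35>>0)&0x7 = 0x5
lvl:1 @ bit 3 → (0x35>>3)&0x1 = 0x0
cnt:4 @ bit 4 → (0x35>>4)&0xf = 0x3  ←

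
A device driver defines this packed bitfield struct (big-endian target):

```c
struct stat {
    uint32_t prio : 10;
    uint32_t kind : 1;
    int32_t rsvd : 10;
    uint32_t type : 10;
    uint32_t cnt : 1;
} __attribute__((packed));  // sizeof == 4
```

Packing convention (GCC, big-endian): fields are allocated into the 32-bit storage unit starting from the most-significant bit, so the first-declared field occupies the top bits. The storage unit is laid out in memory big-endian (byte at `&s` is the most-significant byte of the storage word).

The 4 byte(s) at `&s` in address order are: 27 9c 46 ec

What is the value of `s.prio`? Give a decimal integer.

158

[0]=0x27 [1]=0x9c [2]=0x46 [3]=0xec (big-endian) → word 0x279c46ec
prio:10 @ bit 22 → (0x279c46ec>>22)&0x3ff = 0x9e  ←
kind:1 @ bit 21 → (0x279c46ec>>21)&0x1 = 0x0
rsvd:10 @ bit 11 → (0x279c46ec>>11)&0x3ff = 0x388
type:10 @ bit 1 → (0x279c46ec>>1)&0x3ff = 0x376
cnt:1 @ bit 0 → (0x279c46ec>>0)&0x1 = 0x0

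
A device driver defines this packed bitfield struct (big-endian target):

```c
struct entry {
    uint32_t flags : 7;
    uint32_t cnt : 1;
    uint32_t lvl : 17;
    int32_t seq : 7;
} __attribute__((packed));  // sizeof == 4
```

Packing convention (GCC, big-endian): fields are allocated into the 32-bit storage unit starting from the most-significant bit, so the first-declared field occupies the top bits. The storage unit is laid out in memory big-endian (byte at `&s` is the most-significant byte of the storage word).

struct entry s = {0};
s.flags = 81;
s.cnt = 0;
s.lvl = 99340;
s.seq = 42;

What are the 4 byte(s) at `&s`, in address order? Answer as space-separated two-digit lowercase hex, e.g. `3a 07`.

a2 c2 06 2a

[25+:7] flags=81 & 0x7f = 0x51; word=0xa2000000
[24+:1] cnt=0 & 0x1 = 0x0; word=0xa2000000
[7+:17] lvl=99340 & 0x1ffff = 0x1840c; word=0xa2c20600
[0+:7] seq=42 & 0x7f = 0x2a; word=0xa2c2062a
word = 0xa2c2062a → big-endian bytes:
  [0]=0xa2  [1]=0xc2  [2]=0x06  [3]=0x2a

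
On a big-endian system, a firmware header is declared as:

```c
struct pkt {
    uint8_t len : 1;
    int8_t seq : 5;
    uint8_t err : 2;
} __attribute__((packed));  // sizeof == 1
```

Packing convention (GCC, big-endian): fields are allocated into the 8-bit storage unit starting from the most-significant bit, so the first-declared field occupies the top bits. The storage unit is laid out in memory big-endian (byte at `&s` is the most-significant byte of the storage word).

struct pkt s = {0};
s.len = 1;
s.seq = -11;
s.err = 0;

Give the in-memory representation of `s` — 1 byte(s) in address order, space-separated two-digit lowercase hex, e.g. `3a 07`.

[7+:1] len=1 & 0x1 = 0x1; word=0x80
[2+:5] seq=-11 & 0x1f = 0x15; word=0xd4
[0+:2] err=0 & 0x3 = 0x0; word=0xd4
word = 0xd4 → big-endian bytes:
  [0]=0xd4

d4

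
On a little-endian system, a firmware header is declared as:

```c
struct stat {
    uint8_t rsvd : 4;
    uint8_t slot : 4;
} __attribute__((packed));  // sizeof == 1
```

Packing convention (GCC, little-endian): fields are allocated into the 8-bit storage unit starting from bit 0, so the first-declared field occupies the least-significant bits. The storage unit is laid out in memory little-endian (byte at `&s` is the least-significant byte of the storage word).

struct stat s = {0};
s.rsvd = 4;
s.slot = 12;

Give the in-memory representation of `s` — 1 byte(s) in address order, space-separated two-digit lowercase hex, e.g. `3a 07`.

c4

[0+:4] rsvd=4 & 0xf = 0x4; word=0x04
[4+:4] slot=12 & 0xf = 0xc; word=0xc4
word = 0xc4 → little-endian bytes:
  [0]=0xc4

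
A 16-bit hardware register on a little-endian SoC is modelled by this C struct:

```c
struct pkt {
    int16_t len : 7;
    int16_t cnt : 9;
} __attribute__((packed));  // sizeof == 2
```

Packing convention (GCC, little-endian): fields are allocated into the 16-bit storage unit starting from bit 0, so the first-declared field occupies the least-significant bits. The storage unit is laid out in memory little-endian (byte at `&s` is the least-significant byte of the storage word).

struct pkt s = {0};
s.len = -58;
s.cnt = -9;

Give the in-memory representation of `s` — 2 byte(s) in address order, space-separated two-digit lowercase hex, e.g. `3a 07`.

len:7 = -58 → 0x46 << 0 → word 0x0046
cnt:9 = -9 → 0x1f7 << 7 → word 0xfbc6
word = 0xfbc6 → little-endian bytes:
  [0]=0xc6  [1]=0xfb

c6 fb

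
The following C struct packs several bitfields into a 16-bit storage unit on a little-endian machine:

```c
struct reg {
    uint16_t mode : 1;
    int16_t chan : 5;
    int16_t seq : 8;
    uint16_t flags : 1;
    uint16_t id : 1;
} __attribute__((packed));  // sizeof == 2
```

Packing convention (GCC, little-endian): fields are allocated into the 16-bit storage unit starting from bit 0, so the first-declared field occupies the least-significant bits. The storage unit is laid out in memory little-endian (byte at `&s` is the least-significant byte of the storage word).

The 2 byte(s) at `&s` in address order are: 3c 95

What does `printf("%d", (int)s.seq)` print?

84

[0]=0x3c [1]=0x95 (little-endian) → word 0x953c
mode [0+:1] = (word>>0) & 0x1 = 0
chan [1+:5] = (word>>1) & 0x1f = 30
seq [6+:8] = (word>>6) & 0xff = 84  ←
flags [14+:1] = (word>>14) & 0x1 = 0
id [15+:1] = (word>>15) & 0x1 = 1
seq signed 8b, MSB=0: value = 84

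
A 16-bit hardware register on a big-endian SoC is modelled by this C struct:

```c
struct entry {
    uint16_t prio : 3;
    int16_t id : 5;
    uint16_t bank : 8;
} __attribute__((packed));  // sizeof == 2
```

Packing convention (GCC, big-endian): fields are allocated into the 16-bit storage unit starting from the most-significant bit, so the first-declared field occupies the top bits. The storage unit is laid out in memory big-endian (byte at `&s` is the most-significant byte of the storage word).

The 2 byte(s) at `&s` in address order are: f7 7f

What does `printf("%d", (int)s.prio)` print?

[0]=0xf7 [1]=0x7f (big-endian) → word 0xf77f
prio [13+:3] = (word>>13) & 0x7 = 7  ←
id [8+:5] = (word>>8) & 0x1f = 23
bank [0+:8] = (word>>0) & 0xff = 127

7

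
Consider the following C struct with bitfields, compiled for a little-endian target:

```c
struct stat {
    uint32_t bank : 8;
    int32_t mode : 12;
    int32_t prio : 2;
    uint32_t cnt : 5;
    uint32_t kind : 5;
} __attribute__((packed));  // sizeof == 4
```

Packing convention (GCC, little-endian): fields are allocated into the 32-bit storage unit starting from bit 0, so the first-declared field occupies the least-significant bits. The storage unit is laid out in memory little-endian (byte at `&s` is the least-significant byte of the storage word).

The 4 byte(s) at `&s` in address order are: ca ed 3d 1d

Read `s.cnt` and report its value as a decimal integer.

[0]=0xca [1]=0xed [2]=0x3d [3]=0x1d (little-endian) → word 0x1d3dedca
bank [0+:8] = (word>>0) & 0xff = 202
mode [8+:12] = (word>>8) & 0xfff = 3565
prio [20+:2] = (word>>20) & 0x3 = 3
cnt [22+:5] = (word>>22) & 0x1f = 20  ←
kind [27+:5] = (word>>27) & 0x1f = 3

20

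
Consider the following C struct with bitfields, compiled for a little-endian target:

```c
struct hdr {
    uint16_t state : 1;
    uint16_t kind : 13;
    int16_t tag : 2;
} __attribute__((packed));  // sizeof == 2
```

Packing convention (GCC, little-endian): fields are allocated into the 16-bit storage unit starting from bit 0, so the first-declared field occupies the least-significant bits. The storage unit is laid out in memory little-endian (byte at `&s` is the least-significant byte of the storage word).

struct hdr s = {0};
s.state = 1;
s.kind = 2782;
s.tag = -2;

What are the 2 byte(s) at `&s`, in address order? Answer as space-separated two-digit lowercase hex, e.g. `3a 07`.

[0+:1] state=1 & 0x1 = 0x1; word=0x0001
[1+:13] kind=2782 & 0x1fff = 0xade; word=0x15bd
[14+:2] tag=-2 & 0x3 = 0x2; word=0x95bd
word = 0x95bd → little-endian bytes:
  [0]=0xbd  [1]=0x95

bd 95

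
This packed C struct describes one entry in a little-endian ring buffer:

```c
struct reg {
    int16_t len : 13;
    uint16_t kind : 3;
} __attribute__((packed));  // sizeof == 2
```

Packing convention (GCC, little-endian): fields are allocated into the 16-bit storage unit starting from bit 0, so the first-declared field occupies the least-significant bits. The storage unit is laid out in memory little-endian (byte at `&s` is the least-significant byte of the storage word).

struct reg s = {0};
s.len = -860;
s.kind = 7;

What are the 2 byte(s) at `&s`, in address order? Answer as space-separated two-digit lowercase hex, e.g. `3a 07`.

a4 fc

len (13b) val=-860 bits=0x1ca4 at bit 0: 0x1ca4
kind (3b) val=7 bits=0x7 at bit 13: 0xfca4
word = 0xfca4 → little-endian bytes:
  [0]=0xa4  [1]=0xfc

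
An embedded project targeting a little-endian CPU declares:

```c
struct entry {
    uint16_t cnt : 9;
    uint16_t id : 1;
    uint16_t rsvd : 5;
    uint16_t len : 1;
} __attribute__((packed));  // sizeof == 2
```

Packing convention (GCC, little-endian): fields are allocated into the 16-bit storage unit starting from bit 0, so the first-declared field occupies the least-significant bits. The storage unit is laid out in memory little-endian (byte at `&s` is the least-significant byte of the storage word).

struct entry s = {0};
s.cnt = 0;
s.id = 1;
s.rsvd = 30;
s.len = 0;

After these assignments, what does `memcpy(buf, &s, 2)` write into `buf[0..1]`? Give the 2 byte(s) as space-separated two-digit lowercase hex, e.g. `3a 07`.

[0+:9] cnt=0 & 0x1ff = 0x0; word=0x0000
[9+:1] id=1 & 0x1 = 0x1; word=0x0200
[10+:5] rsvd=30 & 0x1f = 0x1e; word=0x7a00
[15+:1] len=0 & 0x1 = 0x0; word=0x7a00
word = 0x7a00 → little-endian bytes:
  [0]=0x00  [1]=0x7a

00 7a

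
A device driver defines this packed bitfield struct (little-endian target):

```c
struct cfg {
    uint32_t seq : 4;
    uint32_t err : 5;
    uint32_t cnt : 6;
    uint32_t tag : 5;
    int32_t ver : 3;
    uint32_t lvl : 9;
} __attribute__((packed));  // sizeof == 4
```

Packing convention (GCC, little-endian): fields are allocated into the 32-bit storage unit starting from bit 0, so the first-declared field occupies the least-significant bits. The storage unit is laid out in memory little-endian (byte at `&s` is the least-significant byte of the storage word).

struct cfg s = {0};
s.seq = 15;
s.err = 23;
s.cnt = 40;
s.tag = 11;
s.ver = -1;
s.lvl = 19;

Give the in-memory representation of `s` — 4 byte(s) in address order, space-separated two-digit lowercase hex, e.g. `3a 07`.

7f d1 f5 09

[0+:4] seq=15 & 0xf = 0xf; word=0x0000000f
[4+:5] err=23 & 0x1f = 0x17; word=0x0000017f
[9+:6] cnt=40 & 0x3f = 0x28; word=0x0000517f
[15+:5] tag=11 & 0x1f = 0xb; word=0x0005d17f
[20+:3] ver=-1 & 0x7 = 0x7; word=0x0075d17f
[23+:9] lvl=19 & 0x1ff = 0x13; word=0x09f5d17f
word = 0x09f5d17f → little-endian bytes:
  [0]=0x7f  [1]=0xd1  [2]=0xf5  [3]=0x09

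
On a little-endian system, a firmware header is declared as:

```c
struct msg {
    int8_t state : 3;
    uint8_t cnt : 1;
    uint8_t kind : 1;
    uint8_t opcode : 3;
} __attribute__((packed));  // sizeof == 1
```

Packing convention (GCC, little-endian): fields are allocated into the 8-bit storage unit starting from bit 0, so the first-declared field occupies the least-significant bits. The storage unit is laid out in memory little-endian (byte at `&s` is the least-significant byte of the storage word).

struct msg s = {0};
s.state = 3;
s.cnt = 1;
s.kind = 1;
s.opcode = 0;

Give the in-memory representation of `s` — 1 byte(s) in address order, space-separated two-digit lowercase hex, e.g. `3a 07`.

1b

state:3 = 3 → 0x3 << 0 → word 0x03
cnt:1 = 1 → 0x1 << 3 → word 0x0b
kind:1 = 1 → 0x1 << 4 → word 0x1b
opcode:3 = 0 → 0x0 << 5 → word 0x1b
word = 0x1b → little-endian bytes:
  [0]=0x1b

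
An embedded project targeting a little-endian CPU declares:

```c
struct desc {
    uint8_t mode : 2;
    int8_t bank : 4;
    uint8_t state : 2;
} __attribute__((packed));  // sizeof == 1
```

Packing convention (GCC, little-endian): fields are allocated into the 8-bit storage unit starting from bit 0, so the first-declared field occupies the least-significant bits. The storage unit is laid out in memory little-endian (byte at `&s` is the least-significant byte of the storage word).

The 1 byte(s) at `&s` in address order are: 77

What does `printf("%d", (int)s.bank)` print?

-3

[0]=0x77 (little-endian) → word 0x77
mode [0+:2] = (word>>0) & 0x3 = 3
bank [2+:4] = (word>>2) & 0xf = 13  ←
state [6+:2] = (word>>6) & 0x3 = 1
bank signed 4b, MSB=1: 13 - 16 = -3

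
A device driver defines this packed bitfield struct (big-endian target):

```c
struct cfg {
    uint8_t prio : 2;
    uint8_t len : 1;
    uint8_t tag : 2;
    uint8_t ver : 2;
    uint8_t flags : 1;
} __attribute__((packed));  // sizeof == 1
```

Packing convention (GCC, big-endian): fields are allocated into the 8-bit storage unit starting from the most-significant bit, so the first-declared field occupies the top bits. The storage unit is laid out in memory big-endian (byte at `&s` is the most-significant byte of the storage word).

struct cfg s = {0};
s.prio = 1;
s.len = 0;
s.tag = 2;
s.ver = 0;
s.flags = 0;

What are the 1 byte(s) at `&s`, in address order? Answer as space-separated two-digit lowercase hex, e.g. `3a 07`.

50

prio:2 = 1 → 0x1 << 6 → word 0x40
len:1 = 0 → 0x0 << 5 → word 0x40
tag:2 = 2 → 0x2 << 3 → word 0x50
ver:2 = 0 → 0x0 << 1 → word 0x50
flags:1 = 0 → 0x0 << 0 → word 0x50
word = 0x50 → big-endian bytes:
  [0]=0x50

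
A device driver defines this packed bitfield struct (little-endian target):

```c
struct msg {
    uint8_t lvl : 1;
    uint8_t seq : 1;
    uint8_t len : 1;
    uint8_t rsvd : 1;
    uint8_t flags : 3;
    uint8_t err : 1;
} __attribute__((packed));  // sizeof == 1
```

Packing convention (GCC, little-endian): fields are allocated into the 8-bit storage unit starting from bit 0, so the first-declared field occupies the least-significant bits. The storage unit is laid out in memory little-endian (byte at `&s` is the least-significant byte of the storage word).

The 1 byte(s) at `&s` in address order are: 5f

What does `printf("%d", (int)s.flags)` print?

5

[0]=0x5f (little-endian) → word 0x5f
lvl [0+:1] = (word>>0) & 0x1 = 1
seq [1+:1] = (word>>1) & 0x1 = 1
len [2+:1] = (word>>2) & 0x1 = 1
rsvd [3+:1] = (word>>3) & 0x1 = 1
flags [4+:3] = (word>>4) & 0x7 = 5  ←
err [7+:1] = (word>>7) & 0x1 = 0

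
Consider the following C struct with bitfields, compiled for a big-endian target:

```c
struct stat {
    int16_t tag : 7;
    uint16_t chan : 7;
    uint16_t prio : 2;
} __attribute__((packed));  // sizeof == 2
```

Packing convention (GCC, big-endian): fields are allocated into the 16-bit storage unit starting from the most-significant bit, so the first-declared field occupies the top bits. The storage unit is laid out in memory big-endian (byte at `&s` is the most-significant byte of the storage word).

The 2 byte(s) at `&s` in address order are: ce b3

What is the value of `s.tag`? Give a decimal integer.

[0]=0xce [1]=0xb3 (big-endian) → word 0xceb3
tag [9+:7] = (word>>9) & 0x7f = 103  ←
chan [2+:7] = (word>>2) & 0x7f = 44
prio [0+:2] = (word>>0) & 0x3 = 3
tag signed 7b, MSB=1: 103 - 128 = -25

-25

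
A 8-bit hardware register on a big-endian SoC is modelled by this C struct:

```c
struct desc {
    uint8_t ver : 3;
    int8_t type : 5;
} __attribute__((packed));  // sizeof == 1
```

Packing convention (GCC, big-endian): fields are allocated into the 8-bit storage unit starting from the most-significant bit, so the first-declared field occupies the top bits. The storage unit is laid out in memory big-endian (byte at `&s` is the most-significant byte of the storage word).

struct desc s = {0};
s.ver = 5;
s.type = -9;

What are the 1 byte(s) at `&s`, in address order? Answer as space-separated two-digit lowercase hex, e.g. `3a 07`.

b7

ver:3 = 5 → 0x5 << 5 → word 0xa0
type:5 = -9 → 0x17 << 0 → word 0xb7
word = 0xb7 → big-endian bytes:
  [0]=0xb7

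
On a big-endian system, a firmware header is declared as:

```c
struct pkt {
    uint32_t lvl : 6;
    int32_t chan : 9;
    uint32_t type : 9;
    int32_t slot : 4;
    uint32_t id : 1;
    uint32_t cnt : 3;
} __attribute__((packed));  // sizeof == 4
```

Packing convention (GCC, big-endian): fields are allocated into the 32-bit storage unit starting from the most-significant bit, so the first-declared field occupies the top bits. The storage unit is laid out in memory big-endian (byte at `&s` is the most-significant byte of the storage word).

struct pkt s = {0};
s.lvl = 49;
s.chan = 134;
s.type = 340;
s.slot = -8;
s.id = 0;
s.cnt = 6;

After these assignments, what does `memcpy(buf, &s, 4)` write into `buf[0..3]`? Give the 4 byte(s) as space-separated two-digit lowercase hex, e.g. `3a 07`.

c5 0d 54 86

lvl (6b) val=49 bits=0x31 at bit 26: 0xc4000000
chan (9b) val=134 bits=0x86 at bit 17: 0xc50c0000
type (9b) val=340 bits=0x154 at bit 8: 0xc50d5400
slot (4b) val=-8 bits=0x8 at bit 4: 0xc50d5480
id (1b) val=0 bits=0x0 at bit 3: 0xc50d5480
cnt (3b) val=6 bits=0x6 at bit 0: 0xc50d5486
word = 0xc50d5486 → big-endian bytes:
  [0]=0xc5  [1]=0x0d  [2]=0x54  [3]=0x86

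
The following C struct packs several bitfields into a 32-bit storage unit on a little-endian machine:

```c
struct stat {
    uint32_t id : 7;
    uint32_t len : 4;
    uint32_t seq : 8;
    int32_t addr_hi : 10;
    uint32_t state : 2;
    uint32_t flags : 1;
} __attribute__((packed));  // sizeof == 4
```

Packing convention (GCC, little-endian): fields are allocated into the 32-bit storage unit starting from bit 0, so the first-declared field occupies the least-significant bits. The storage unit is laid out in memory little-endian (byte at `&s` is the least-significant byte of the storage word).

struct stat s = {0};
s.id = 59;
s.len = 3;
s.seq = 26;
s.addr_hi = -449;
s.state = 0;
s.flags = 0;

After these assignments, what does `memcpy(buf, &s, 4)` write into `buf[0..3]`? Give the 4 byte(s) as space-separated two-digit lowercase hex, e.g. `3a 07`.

id:7 = 59 → 0x3b << 0 → word 0x0000003b
len:4 = 3 → 0x3 << 7 → word 0x000001bb
seq:8 = 26 → 0x1a << 11 → word 0x0000d1bb
addr_hi:10 = -449 → 0x23f << 19 → word 0x11f8d1bb
state:2 = 0 → 0x0 << 29 → word 0x11f8d1bb
flags:1 = 0 → 0x0 << 31 → word 0x11f8d1bb
word = 0x11f8d1bb → little-endian bytes:
  [0]=0xbb  [1]=0xd1  [2]=0xf8  [3]=0x11

bb d1 f8 11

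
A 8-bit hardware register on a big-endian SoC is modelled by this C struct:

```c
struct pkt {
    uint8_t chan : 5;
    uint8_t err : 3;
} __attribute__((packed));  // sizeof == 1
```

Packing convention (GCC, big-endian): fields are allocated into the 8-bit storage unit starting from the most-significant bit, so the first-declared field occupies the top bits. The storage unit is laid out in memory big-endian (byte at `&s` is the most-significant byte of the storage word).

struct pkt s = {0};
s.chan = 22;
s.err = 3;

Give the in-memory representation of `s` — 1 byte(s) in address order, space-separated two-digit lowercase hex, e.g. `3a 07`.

[3+:5] chan=22 & 0x1f = 0x16; word=0xb0
[0+:3] err=3 & 0x7 = 0x3; word=0xb3
word = 0xb3 → big-endian bytes:
  [0]=0xb3

b3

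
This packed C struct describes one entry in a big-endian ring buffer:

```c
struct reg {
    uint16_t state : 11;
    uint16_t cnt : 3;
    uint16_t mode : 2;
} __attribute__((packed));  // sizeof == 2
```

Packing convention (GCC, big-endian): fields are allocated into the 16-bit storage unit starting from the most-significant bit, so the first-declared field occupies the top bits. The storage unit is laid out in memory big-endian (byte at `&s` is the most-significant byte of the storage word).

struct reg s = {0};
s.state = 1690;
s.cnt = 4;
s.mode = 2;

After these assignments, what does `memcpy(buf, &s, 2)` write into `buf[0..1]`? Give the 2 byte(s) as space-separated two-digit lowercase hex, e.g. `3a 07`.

state (11b) val=1690 bits=0x69a at bit 5: 0xd340
cnt (3b) val=4 bits=0x4 at bit 2: 0xd350
mode (2b) val=2 bits=0x2 at bit 0: 0xd352
word = 0xd352 → big-endian bytes:
  [0]=0xd3  [1]=0x52

d3 52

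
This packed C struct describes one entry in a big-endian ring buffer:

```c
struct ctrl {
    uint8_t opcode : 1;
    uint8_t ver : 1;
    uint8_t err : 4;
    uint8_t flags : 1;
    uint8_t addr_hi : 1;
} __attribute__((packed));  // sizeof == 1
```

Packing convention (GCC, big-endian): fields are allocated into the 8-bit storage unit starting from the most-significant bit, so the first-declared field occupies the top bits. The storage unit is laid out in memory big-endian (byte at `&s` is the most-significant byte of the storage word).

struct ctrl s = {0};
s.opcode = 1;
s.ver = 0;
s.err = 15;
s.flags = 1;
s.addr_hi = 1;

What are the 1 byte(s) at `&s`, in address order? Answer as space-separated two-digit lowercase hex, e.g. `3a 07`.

bf

opcode:1 = 1 → 0x1 << 7 → word 0x80
ver:1 = 0 → 0x0 << 6 → word 0x80
err:4 = 15 → 0xf << 2 → word 0xbc
flags:1 = 1 → 0x1 << 1 → word 0xbe
addr_hi:1 = 1 → 0x1 << 0 → word 0xbf
word = 0xbf → big-endian bytes:
  [0]=0xbf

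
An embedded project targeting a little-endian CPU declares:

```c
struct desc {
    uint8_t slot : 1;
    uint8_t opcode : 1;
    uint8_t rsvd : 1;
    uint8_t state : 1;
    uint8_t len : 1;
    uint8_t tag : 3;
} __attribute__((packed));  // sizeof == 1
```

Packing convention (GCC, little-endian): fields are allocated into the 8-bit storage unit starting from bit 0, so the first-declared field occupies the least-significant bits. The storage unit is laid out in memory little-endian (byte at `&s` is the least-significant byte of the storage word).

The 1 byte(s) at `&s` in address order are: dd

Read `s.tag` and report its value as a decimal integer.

[0]=0xdd (little-endian) → word 0xdd
slot [0+:1] = (word>>0) & 0x1 = 1
opcode [1+:1] = (word>>1) & 0x1 = 0
rsvd [2+:1] = (word>>2) & 0x1 = 1
state [3+:1] = (word>>3) & 0x1 = 1
len [4+:1] = (word>>4) & 0x1 = 1
tag [5+:3] = (word>>5) & 0x7 = 6  ←

6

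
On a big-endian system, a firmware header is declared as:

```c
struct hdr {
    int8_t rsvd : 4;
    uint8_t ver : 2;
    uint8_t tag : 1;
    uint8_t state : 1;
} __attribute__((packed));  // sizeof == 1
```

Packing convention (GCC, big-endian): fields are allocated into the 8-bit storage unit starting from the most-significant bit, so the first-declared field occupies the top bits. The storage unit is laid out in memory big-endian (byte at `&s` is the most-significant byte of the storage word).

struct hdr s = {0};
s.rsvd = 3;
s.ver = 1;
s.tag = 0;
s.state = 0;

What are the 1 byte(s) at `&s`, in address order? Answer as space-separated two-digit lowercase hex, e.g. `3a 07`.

34

[4+:4] rsvd=3 & 0xf = 0x3; word=0x30
[2+:2] ver=1 & 0x3 = 0x1; word=0x34
[1+:1] tag=0 & 0x1 = 0x0; word=0x34
[0+:1] state=0 & 0x1 = 0x0; word=0x34
word = 0x34 → big-endian bytes:
  [0]=0x34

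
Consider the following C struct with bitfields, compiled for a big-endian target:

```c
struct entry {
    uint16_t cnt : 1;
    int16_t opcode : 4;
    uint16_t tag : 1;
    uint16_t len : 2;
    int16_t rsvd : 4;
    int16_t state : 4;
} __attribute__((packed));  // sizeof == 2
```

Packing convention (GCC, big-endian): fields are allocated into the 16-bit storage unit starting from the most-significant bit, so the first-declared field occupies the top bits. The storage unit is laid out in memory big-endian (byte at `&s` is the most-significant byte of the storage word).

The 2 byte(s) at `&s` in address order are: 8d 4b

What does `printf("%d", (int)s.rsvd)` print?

4

[0]=0x8d [1]=0x4b (big-endian) → word 0x8d4b
cnt [15+:1] = (word>>15) & 0x1 = 1
opcode [11+:4] = (word>>11) & 0xf = 1
tag [10+:1] = (word>>10) & 0x1 = 1
len [8+:2] = (word>>8) & 0x3 = 1
rsvd [4+:4] = (word>>4) & 0xf = 4  ←
state [0+:4] = (word>>0) & 0xf = 11
rsvd signed 4b, MSB=0: value = 4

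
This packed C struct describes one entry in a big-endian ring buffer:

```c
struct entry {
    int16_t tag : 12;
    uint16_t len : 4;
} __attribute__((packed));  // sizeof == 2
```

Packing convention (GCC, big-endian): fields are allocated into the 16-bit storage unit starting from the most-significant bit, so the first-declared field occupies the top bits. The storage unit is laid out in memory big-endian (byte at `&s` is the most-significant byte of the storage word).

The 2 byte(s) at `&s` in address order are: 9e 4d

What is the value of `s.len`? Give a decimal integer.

[0]=0x9e [1]=0x4d (big-endian) → word 0x9e4d
tag:12 @ bit 4 → (0x9e4d>>4)&0xfff = 0x9e4
len:4 @ bit 0 → (0x9e4d>>0)&0xf = 0xd  ←

13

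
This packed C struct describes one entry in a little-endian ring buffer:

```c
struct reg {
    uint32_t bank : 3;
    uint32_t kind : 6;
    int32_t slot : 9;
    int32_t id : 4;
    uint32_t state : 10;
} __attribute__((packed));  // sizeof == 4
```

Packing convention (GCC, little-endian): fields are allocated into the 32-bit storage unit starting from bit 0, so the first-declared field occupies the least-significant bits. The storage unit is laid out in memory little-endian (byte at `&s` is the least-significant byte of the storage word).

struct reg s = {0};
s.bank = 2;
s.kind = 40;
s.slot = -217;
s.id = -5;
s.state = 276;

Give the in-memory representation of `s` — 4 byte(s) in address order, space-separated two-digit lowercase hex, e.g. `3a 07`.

bank:3 = 2 → 0x2 << 0 → word 0x00000002
kind:6 = 40 → 0x28 << 3 → word 0x00000142
slot:9 = -217 → 0x127 << 9 → word 0x00024f42
id:4 = -5 → 0xb << 18 → word 0x002e4f42
state:10 = 276 → 0x114 << 22 → word 0x452e4f42
word = 0x452e4f42 → little-endian bytes:
  [0]=0x42  [1]=0x4f  [2]=0x2e  [3]=0x45

42 4f 2e 45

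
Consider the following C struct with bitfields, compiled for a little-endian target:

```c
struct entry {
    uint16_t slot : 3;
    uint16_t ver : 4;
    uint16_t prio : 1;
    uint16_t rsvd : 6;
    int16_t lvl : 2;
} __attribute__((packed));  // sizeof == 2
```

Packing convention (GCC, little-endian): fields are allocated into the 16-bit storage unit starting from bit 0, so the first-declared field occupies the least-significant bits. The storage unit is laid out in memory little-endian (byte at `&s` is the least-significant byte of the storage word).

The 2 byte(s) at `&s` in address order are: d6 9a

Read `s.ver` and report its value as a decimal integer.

10

[0]=0xd6 [1]=0x9a (little-endian) → word 0x9ad6
slot:3 @ bit 0 → (0x9ad6>>0)&0x7 = 0x6
ver:4 @ bit 3 → (0x9ad6>>3)&0xf = 0xa  ←
prio:1 @ bit 7 → (0x9ad6>>7)&0x1 = 0x1
rsvd:6 @ bit 8 → (0x9ad6>>8)&0x3f = 0x1a
lvl:2 @ bit 14 → (0x9ad6>>14)&0x3 = 0x2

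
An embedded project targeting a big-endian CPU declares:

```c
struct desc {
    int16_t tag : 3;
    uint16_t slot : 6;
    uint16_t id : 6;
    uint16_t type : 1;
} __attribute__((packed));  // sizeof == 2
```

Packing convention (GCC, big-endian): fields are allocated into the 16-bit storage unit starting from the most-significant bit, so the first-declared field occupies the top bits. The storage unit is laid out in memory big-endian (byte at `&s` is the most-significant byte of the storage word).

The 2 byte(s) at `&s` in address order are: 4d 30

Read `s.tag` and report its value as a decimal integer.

2

[0]=0x4d [1]=0x30 (big-endian) → word 0x4d30
tag [13+:3] = (word>>13) & 0x7 = 2  ←
slot [7+:6] = (word>>7) & 0x3f = 26
id [1+:6] = (word>>1) & 0x3f = 24
type [0+:1] = (word>>0) & 0x1 = 0
tag signed 3b, MSB=0: value = 2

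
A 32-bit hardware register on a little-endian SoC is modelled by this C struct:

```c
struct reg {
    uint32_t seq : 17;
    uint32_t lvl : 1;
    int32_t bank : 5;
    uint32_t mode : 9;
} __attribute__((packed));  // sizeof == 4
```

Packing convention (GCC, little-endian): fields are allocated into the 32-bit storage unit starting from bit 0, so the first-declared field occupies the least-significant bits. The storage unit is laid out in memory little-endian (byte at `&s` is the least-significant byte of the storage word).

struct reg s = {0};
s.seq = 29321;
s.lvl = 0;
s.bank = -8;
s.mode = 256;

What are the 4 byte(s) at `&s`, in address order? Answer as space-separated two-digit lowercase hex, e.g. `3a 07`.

89 72 60 80

[0+:17] seq=29321 & 0x1ffff = 0x7289; word=0x00007289
[17+:1] lvl=0 & 0x1 = 0x0; word=0x00007289
[18+:5] bank=-8 & 0x1f = 0x18; word=0x00607289
[23+:9] mode=256 & 0x1ff = 0x100; word=0x80607289
word = 0x80607289 → little-endian bytes:
  [0]=0x89  [1]=0x72  [2]=0x60  [3]=0x80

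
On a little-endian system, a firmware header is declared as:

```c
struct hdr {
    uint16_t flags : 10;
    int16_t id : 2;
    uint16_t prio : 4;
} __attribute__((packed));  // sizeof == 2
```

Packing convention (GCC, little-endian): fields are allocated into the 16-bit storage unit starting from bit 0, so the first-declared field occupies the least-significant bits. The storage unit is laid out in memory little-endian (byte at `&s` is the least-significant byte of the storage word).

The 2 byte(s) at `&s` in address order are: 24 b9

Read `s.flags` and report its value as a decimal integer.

292

[0]=0x24 [1]=0xb9 (little-endian) → word 0xb924
flags [0+:10] = (word>>0) & 0x3ff = 292  ←
id [10+:2] = (word>>10) & 0x3 = 2
prio [12+:4] = (word>>12) & 0xf = 11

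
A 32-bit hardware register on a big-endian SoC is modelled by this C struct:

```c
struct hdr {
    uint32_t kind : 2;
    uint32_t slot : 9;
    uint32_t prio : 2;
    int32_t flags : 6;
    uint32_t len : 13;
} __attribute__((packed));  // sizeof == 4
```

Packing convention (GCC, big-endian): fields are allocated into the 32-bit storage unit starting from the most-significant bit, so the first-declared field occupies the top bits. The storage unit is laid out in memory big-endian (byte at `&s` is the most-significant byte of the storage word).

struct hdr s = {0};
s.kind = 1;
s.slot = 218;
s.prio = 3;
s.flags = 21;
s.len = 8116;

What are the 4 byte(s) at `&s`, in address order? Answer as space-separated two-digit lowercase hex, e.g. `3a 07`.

5b 5a bf b4

kind (2b) val=1 bits=0x1 at bit 30: 0x40000000
slot (9b) val=218 bits=0xda at bit 21: 0x5b400000
prio (2b) val=3 bits=0x3 at bit 19: 0x5b580000
flags (6b) val=21 bits=0x15 at bit 13: 0x5b5aa000
len (13b) val=8116 bits=0x1fb4 at bit 0: 0x5b5abfb4
word = 0x5b5abfb4 → big-endian bytes:
  [0]=0x5b  [1]=0x5a  [2]=0xbf  [3]=0xb4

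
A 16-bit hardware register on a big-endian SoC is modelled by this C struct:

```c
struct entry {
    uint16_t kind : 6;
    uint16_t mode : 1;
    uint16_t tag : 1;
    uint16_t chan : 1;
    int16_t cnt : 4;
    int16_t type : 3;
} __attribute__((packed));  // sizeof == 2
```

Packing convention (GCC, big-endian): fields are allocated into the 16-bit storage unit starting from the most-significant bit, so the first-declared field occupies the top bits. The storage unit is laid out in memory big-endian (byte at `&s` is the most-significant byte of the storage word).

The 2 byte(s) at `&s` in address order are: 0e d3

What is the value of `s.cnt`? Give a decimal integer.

-6

[0]=0x0e [1]=0xd3 (big-endian) → word 0x0ed3
kind [10+:6] = (word>>10) & 0x3f = 3
mode [9+:1] = (word>>9) & 0x1 = 1
tag [8+:1] = (word>>8) & 0x1 = 0
chan [7+:1] = (word>>7) & 0x1 = 1
cnt [3+:4] = (word>>3) & 0xf = 10  ←
type [0+:3] = (word>>0) & 0x7 = 3
cnt signed 4b, MSB=1: 10 - 16 = -6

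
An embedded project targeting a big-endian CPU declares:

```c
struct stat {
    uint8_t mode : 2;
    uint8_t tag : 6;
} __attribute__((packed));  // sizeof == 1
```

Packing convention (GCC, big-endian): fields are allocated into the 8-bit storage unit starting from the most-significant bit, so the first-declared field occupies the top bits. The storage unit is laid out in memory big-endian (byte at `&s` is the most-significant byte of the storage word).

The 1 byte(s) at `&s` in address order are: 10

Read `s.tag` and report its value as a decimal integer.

[0]=0x10 (big-endian) → word 0x10
mode [6+:2] = (word>>6) & 0x3 = 0
tag [0+:6] = (word>>0) & 0x3f = 16  ←

16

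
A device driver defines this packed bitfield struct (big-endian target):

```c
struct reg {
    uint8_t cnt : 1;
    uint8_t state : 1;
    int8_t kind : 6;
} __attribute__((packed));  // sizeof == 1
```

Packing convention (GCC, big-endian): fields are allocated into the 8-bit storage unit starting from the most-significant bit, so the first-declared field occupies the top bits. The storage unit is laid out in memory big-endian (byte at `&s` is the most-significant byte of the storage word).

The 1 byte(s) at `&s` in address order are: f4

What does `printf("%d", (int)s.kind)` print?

-12

[0]=0xf4 (big-endian) → word 0xf4
cnt [7+:1] = (word>>7) & 0x1 = 1
state [6+:1] = (word>>6) & 0x1 = 1
kind [0+:6] = (word>>0) & 0x3f = 52  ←
kind signed 6b, MSB=1: 52 - 64 = -12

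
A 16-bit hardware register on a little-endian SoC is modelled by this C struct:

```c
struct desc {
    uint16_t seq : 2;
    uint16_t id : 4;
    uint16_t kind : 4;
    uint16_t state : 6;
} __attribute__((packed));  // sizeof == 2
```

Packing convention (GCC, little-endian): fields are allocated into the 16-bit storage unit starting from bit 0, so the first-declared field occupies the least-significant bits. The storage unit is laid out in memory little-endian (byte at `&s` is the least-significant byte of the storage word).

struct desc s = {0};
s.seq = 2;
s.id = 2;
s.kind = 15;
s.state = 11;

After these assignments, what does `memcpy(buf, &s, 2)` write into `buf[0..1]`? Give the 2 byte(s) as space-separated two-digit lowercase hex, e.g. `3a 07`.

seq (2b) val=2 bits=0x2 at bit 0: 0x0002
id (4b) val=2 bits=0x2 at bit 2: 0x000a
kind (4b) val=15 bits=0xf at bit 6: 0x03ca
state (6b) val=11 bits=0xb at bit 10: 0x2fca
word = 0x2fca → little-endian bytes:
  [0]=0xca  [1]=0x2f

ca 2f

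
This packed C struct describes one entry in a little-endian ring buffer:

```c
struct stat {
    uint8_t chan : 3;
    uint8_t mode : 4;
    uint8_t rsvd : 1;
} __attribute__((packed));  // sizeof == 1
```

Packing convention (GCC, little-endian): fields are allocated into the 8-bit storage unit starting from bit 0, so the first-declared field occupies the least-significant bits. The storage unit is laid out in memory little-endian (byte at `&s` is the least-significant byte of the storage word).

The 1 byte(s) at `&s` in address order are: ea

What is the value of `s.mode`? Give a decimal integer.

13

[0]=0xea (little-endian) → word 0xea
chan [0+:3] = (word>>0) & 0x7 = 2
mode [3+:4] = (word>>3) & 0xf = 13  ←
rsvd [7+:1] = (word>>7) & 0x1 = 1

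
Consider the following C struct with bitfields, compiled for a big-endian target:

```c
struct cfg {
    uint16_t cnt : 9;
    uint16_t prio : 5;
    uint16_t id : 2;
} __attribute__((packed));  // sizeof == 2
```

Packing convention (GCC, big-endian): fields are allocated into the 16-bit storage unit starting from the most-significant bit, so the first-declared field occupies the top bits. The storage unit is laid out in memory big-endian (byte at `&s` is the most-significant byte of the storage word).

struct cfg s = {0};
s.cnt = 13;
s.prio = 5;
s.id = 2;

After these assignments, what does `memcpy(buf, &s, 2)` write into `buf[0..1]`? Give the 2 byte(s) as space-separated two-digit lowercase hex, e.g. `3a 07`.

06 96

[7+:9] cnt=13 & 0x1ff = 0xd; word=0x0680
[2+:5] prio=5 & 0x1f = 0x5; word=0x0694
[0+:2] id=2 & 0x3 = 0x2; word=0x0696
word = 0x0696 → big-endian bytes:
  [0]=0x06  [1]=0x96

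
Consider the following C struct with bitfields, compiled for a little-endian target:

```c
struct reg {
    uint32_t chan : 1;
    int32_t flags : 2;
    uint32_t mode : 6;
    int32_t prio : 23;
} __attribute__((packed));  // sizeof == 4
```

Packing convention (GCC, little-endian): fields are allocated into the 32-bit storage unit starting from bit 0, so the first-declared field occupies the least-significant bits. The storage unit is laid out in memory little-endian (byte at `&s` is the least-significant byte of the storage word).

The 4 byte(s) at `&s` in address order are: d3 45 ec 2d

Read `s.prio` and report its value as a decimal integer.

[0]=0xd3 [1]=0x45 [2]=0xec [3]=0x2d (little-endian) → word 0x2dec45d3
chan:1 @ bit 0 → (0x2dec45d3>>0)&0x1 = 0x1
flags:2 @ bit 1 → (0x2dec45d3>>1)&0x3 = 0x1
mode:6 @ bit 3 → (0x2dec45d3>>3)&0x3f = 0x3a
prio:23 @ bit 9 → (0x2dec45d3>>9)&0x7fffff = 0x16f622  ←
prio signed 23b, MSB=0: value = 1504802

1504802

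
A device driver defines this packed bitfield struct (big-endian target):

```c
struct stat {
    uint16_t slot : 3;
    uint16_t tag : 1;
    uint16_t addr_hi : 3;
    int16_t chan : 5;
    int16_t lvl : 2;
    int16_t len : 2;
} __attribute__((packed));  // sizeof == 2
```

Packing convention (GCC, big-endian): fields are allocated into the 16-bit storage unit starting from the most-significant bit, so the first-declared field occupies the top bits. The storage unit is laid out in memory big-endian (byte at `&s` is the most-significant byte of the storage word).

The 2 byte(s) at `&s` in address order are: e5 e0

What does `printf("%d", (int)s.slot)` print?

[0]=0xe5 [1]=0xe0 (big-endian) → word 0xe5e0
slot [13+:3] = (word>>13) & 0x7 = 7  ←
tag [12+:1] = (word>>12) & 0x1 = 0
addr_hi [9+:3] = (word>>9) & 0x7 = 2
chan [4+:5] = (word>>4) & 0x1f = 30
lvl [2+:2] = (word>>2) & 0x3 = 0
len [0+:2] = (word>>0) & 0x3 = 0

7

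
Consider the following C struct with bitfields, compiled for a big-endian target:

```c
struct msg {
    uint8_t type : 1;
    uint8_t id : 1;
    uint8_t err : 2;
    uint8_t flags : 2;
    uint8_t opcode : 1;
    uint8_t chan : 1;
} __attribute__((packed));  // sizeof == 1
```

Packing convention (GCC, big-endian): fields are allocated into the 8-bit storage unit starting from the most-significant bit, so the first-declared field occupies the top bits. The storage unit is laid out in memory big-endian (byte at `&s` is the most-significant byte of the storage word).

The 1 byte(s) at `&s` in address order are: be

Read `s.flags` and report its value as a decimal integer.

3

[0]=0xbe (big-endian) → word 0xbe
type:1 @ bit 7 → (0xbe>>7)&0x1 = 0x1
id:1 @ bit 6 → (0xbe>>6)&0x1 = 0x0
err:2 @ bit 4 → (0xbe>>4)&0x3 = 0x3
flags:2 @ bit 2 → (0xbe>>2)&0x3 = 0x3  ←
opcode:1 @ bit 1 → (0xbe>>1)&0x1 = 0x1
chan:1 @ bit 0 → (0xbe>>0)&0x1 = 0x0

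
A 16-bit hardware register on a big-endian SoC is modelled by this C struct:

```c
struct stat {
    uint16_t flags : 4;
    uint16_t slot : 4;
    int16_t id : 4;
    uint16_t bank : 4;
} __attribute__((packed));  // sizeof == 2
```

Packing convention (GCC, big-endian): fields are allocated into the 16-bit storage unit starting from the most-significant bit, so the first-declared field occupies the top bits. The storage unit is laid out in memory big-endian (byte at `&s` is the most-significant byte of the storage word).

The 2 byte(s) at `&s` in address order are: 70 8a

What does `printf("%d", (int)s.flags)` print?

[0]=0x70 [1]=0x8a (big-endian) → word 0x708a
flags [12+:4] = (word>>12) & 0xf = 7  ←
slot [8+:4] = (word>>8) & 0xf = 0
id [4+:4] = (word>>4) & 0xf = 8
bank [0+:4] = (word>>0) & 0xf = 10

7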